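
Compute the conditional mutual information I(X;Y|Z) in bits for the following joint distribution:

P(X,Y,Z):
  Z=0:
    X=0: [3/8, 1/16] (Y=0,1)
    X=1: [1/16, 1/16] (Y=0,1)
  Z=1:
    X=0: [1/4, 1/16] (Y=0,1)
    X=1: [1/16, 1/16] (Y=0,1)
0.0730 bits

Conditional mutual information: I(X;Y|Z) = H(X|Z) + H(Y|Z) - H(X,Y|Z)

H(Z) = 0.9887
H(X,Z) = 1.7962 → H(X|Z) = 0.8075
H(Y,Z) = 1.7962 → H(Y|Z) = 0.8075
H(X,Y,Z) = 2.5306 → H(X,Y|Z) = 1.5419

I(X;Y|Z) = 0.8075 + 0.8075 - 1.5419 = 0.0730 bits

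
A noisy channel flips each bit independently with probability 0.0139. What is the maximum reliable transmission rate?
0.8943 bits

For a binary symmetric channel (BSC) with error probability p:
Capacity C = 1 - H(p) bits per symbol

where H(p) = -p log₂(p) - (1-p) log₂(1-p) is the binary entropy function.

H(0.0139) = 0.1057 bits
C = 1 - 0.1057 = 0.8943 bits per symbol

This means we can reliably transmit up to 0.8943 bits of information per channel use.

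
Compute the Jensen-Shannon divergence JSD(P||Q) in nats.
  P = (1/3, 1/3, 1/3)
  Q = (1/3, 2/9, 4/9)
0.0096 nats

Jensen-Shannon divergence is:
JSD(P||Q) = 0.5 × D_KL(P||M) + 0.5 × D_KL(Q||M)
where M = 0.5 × (P + Q) is the mixture distribution.

M = 0.5 × (1/3, 1/3, 1/3) + 0.5 × (1/3, 2/9, 4/9) = (1/3, 5/18, 7/18)

D_KL(P||M) = 0.0094 nats
D_KL(Q||M) = 0.0098 nats

JSD(P||Q) = 0.5 × 0.0094 + 0.5 × 0.0098 = 0.0096 nats

Unlike KL divergence, JSD is symmetric and bounded: 0 ≤ JSD ≤ log(2).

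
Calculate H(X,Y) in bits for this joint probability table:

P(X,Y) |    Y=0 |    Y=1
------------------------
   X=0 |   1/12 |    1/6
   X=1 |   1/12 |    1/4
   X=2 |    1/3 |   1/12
2.3554 bits

Joint entropy is H(X,Y) = -Σ_{x,y} p(x,y) log p(x,y).

Summing over all non-zero entries:
H(X,Y) = -[1/12·log_2(1/12) + 1/6·log_2(1/6) + 1/12·log_2(1/12) + 1/4·log_2(1/4) + 1/3·log_2(1/3) + 1/12·log_2(1/12)]
H(X,Y) = 2.3554 bits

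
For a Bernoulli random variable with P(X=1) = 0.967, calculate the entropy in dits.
0.0630 dits

The binary entropy function is:
H(p) = -p log(p) - (1-p) log(1-p)

H(0.967) = -0.967 × log_10(0.967) - 0.033 × log_10(0.033)
H(0.967) = 0.0630 dits

Note: Binary entropy is maximized at p=0.5 (H=1 bit) and minimized at p=0 or p=1 (H=0).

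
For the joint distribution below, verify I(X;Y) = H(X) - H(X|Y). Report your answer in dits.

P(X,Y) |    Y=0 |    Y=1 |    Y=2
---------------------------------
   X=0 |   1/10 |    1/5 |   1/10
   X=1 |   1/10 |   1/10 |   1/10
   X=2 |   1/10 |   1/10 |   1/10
I(X;Y) = 0.0060 dits

Mutual information has multiple equivalent forms:
- I(X;Y) = H(X) - H(X|Y)
- I(X;Y) = H(Y) - H(Y|X)
- I(X;Y) = H(X) + H(Y) - H(X,Y)

Computing all quantities:
H(X) = 0.4729, H(Y) = 0.4729, H(X,Y) = 0.9398
H(X|Y) = 0.4669, H(Y|X) = 0.4669

Verification:
H(X) - H(X|Y) = 0.4729 - 0.4669 = 0.0060
H(Y) - H(Y|X) = 0.4729 - 0.4669 = 0.0060
H(X) + H(Y) - H(X,Y) = 0.4729 + 0.4729 - 0.9398 = 0.0060

All forms give I(X;Y) = 0.0060 dits. ✓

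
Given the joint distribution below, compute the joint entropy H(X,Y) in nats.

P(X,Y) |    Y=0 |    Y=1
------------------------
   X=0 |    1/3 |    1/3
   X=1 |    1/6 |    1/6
1.3297 nats

Joint entropy is H(X,Y) = -Σ_{x,y} p(x,y) log p(x,y).

Summing over all non-zero entries:
H(X,Y) = -[1/3·log_e(1/3) + 1/3·log_e(1/3) + 1/6·log_e(1/6) + 1/6·log_e(1/6)]
H(X,Y) = 1.3297 nats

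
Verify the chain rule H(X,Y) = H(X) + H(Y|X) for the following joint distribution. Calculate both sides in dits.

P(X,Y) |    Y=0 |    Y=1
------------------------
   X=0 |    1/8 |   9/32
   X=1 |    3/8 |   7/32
H(X,Y) = 0.5720, H(X) = 0.2934, H(Y|X) = 0.2786 (all in dits)

Chain rule: H(X,Y) = H(X) + H(Y|X)

Left side — joint entropy directly:
H(X,Y) = -Σ p(x,y) log p(x,y) = 0.5720 dits

Right side — compute H(Y|X) from the conditional distributions:
P(X) = (13/32, 19/32), so H(X) = 0.2934 dits
H(Y|X) = Σ_x P(X=x) · H(Y|X=x):
  P(Y|X=0) = (4/13, 9/13), H(Y|X=0) = 0.2681, weight P(X=0) = 13/32
  P(Y|X=1) = (12/19, 7/19), H(Y|X=1) = 0.2858, weight P(X=1) = 19/32
H(Y|X) = 0.2786 dits

H(X) + H(Y|X) = 0.2934 + 0.2786 = 0.5720 dits

Both sides equal 0.5720 dits. ✓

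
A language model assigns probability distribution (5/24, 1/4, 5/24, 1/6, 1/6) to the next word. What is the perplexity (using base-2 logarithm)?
4.9403

Perplexity is 2^H (or exp(H) for natural log).

First, H = -Σ p log p = 2.3046 bits
Perplexity = 2^2.3046 = 4.9403

Interpretation: The model's uncertainty is equivalent to choosing uniformly among 4.9 options.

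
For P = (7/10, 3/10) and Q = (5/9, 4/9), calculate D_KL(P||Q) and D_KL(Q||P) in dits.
D_KL(P||Q) = 0.0191, D_KL(Q||P) = 0.0201

KL divergence is not symmetric: D_KL(P||Q) ≠ D_KL(Q||P) in general.

D_KL(P||Q) = 0.0191 dits
D_KL(Q||P) = 0.0201 dits

No, they are not equal!

This asymmetry is why KL divergence is not a true distance metric.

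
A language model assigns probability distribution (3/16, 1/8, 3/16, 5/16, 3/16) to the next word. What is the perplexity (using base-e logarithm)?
4.7828

Perplexity is e^H (or exp(H) for natural log).

First, H = -Σ p log p = 1.5650 nats
Perplexity = e^1.5650 = 4.7828

Interpretation: The model's uncertainty is equivalent to choosing uniformly among 4.8 options.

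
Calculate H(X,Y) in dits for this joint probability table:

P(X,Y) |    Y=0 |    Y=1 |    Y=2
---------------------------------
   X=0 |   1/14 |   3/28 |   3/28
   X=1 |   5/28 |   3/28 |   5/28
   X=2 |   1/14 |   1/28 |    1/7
0.9152 dits

Joint entropy is H(X,Y) = -Σ_{x,y} p(x,y) log p(x,y).

Summing over all non-zero entries:
H(X,Y) = -[1/14·log_10(1/14) + 3/28·log_10(3/28) + 3/28·log_10(3/28) + 5/28·log_10(5/28) + 3/28·log_10(3/28) + 5/28·log_10(5/28) + 1/14·log_10(1/14) + 1/28·log_10(1/28) + 1/7·log_10(1/7)]
H(X,Y) = 0.9152 dits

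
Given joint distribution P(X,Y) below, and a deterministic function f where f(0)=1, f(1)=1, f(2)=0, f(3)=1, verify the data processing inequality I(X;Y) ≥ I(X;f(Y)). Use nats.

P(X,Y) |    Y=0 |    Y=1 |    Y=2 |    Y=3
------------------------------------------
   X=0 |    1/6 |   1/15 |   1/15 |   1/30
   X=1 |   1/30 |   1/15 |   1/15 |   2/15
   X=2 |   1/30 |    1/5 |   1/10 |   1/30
I(X;Y) = 0.1674, I(X;f(Y)) = 0.0027, inequality holds: 0.1674 ≥ 0.0027

Data Processing Inequality: For any Markov chain X → Y → Z, we have I(X;Y) ≥ I(X;Z).

Here Z = f(Y) is a deterministic function of Y, forming X → Y → Z.

Original I(X;Y) = 0.1674 nats

After applying f:
P(X,Z) where Z=f(Y):
- P(X,Z=0) = P(X,Y=2)
- P(X,Z=1) = P(X,Y=0) + P(X,Y=1) + P(X,Y=3)

I(X;Z) = I(X;f(Y)) = 0.0027 nats

Verification: 0.1674 ≥ 0.0027 ✓

Information cannot be created by processing; the function f can only lose information about X.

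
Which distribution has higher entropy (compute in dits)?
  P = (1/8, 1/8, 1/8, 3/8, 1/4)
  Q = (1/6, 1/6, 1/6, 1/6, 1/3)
Q

Computing entropies in dits:
H(P) = 0.6489
H(Q) = 0.6778

Distribution Q has higher entropy.

Intuition: The distribution closer to uniform (more spread out) has higher entropy.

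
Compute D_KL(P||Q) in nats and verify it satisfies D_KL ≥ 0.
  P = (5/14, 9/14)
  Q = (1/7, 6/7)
0.1423 nats

KL divergence satisfies the Gibbs inequality: D_KL(P||Q) ≥ 0 for all distributions P, Q.

D_KL(P||Q) = Σ p(x) log(p(x)/q(x))
Term by term:
  x=0: 5/14 × log_e[(5/14)/(1/7)] = 0.3272
  x=1: 9/14 × log_e[(9/14)/(6/7)] = -0.1849
D_KL(P||Q) = 0.1423 nats

D_KL(P||Q) = 0.1423 ≥ 0 ✓

This non-negativity is a fundamental property: relative entropy cannot be negative because it measures how different Q is from P.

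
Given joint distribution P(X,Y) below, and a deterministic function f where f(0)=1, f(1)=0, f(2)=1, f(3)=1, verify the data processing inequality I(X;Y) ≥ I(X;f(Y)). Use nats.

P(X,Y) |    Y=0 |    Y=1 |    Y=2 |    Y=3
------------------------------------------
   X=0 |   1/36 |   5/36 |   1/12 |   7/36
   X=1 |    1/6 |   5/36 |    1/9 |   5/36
I(X;Y) = 0.0555, I(X;f(Y)) = 0.0024, inequality holds: 0.0555 ≥ 0.0024

Data Processing Inequality: For any Markov chain X → Y → Z, we have I(X;Y) ≥ I(X;Z).

Here Z = f(Y) is a deterministic function of Y, forming X → Y → Z.

Original I(X;Y) = 0.0555 nats

After applying f:
P(X,Z) where Z=f(Y):
- P(X,Z=0) = P(X,Y=1)
- P(X,Z=1) = P(X,Y=0) + P(X,Y=2) + P(X,Y=3)

I(X;Z) = I(X;f(Y)) = 0.0024 nats

Verification: 0.0555 ≥ 0.0024 ✓

Information cannot be created by processing; the function f can only lose information about X.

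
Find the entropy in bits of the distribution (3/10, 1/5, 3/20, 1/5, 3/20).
2.2710 bits

Shannon entropy is H(X) = -Σ p(x) log p(x).

For P = (3/10, 1/5, 3/20, 1/5, 3/20):
H = -3/10 × log_2(3/10) -1/5 × log_2(1/5) -3/20 × log_2(3/20) -1/5 × log_2(1/5) -3/20 × log_2(3/20)
H = 2.2710 bits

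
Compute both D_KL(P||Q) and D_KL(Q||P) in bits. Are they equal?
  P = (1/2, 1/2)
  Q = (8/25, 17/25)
D_KL(P||Q) = 0.1001, D_KL(Q||P) = 0.0956

KL divergence is not symmetric: D_KL(P||Q) ≠ D_KL(Q||P) in general.

D_KL(P||Q) = 0.1001 bits
D_KL(Q||P) = 0.0956 bits

No, they are not equal!

This asymmetry is why KL divergence is not a true distance metric.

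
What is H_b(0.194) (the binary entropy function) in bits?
0.7098 bits

The binary entropy function is:
H(p) = -p log(p) - (1-p) log(1-p)

H(0.194) = -0.194 × log_2(0.194) - 0.806 × log_2(0.806)
H(0.194) = 0.7098 bits

Note: Binary entropy is maximized at p=0.5 (H=1 bit) and minimized at p=0 or p=1 (H=0).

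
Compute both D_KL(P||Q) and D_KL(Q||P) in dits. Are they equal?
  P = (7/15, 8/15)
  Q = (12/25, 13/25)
D_KL(P||Q) = 0.0002, D_KL(Q||P) = 0.0002

KL divergence is not symmetric: D_KL(P||Q) ≠ D_KL(Q||P) in general.

D_KL(P||Q) = 0.0002 dits
D_KL(Q||P) = 0.0002 dits

In this case they happen to be equal (to 4 decimal places).

This asymmetry is why KL divergence is not a true distance metric.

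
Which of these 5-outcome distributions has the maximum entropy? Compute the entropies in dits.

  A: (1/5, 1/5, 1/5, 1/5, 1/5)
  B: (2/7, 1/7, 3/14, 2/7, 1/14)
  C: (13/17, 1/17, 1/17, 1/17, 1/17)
A

For a discrete distribution over n outcomes, entropy is maximized by the uniform distribution.

Computing entropies:
H(A) = 0.6990 dits
H(B) = 0.6568 dits
H(C) = 0.3786 dits

The uniform distribution (where all probabilities equal 1/5) achieves the maximum entropy of log_10(5) = 0.6990 dits.

Distribution A has the highest entropy.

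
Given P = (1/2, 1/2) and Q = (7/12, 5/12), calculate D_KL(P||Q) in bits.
0.0203 bits

KL divergence: D_KL(P||Q) = Σ p(x) log(p(x)/q(x))

Computing term by term:
  x=0: 1/2 × log_2[(1/2)/(7/12)] = 1/2 × -0.2224 = -0.1112
  x=1: 1/2 × log_2[(1/2)/(5/12)] = 1/2 × 0.2630 = 0.1315

D_KL(P||Q) = 0.0203 bits

Note: KL divergence is always non-negative and equals 0 iff P = Q.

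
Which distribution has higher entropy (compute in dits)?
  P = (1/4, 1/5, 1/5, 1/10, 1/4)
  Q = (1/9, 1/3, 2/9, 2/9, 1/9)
P

Computing entropies in dits:
H(P) = 0.6806
H(Q) = 0.6614

Distribution P has higher entropy.

Intuition: The distribution closer to uniform (more spread out) has higher entropy.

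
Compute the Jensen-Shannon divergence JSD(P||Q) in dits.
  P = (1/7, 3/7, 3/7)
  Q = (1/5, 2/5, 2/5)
0.0013 dits

Jensen-Shannon divergence is:
JSD(P||Q) = 0.5 × D_KL(P||M) + 0.5 × D_KL(Q||M)
where M = 0.5 × (P + Q) is the mixture distribution.

M = 0.5 × (1/7, 3/7, 3/7) + 0.5 × (1/5, 2/5, 2/5) = (6/35, 0.414286, 0.414286)

D_KL(P||M) = 0.0013 dits
D_KL(Q||M) = 0.0012 dits

JSD(P||Q) = 0.5 × 0.0013 + 0.5 × 0.0012 = 0.0013 dits

Unlike KL divergence, JSD is symmetric and bounded: 0 ≤ JSD ≤ log(2).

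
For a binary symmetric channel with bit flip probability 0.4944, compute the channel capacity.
0.0001 bits

For a binary symmetric channel (BSC) with error probability p:
Capacity C = 1 - H(p) bits per symbol

where H(p) = -p log₂(p) - (1-p) log₂(1-p) is the binary entropy function.

H(0.4944) = 0.9999 bits
C = 1 - 0.9999 = 0.0001 bits per symbol

This means we can reliably transmit up to 0.0001 bits of information per channel use.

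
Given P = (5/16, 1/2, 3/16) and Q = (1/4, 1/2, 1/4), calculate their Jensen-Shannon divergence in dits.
0.0017 dits

Jensen-Shannon divergence is:
JSD(P||Q) = 0.5 × D_KL(P||M) + 0.5 × D_KL(Q||M)
where M = 0.5 × (P + Q) is the mixture distribution.

M = 0.5 × (5/16, 1/2, 3/16) + 0.5 × (1/4, 1/2, 1/4) = (9/32, 1/2, 7/32)

D_KL(P||M) = 0.0017 dits
D_KL(Q||M) = 0.0017 dits

JSD(P||Q) = 0.5 × 0.0017 + 0.5 × 0.0017 = 0.0017 dits

Unlike KL divergence, JSD is symmetric and bounded: 0 ≤ JSD ≤ log(2).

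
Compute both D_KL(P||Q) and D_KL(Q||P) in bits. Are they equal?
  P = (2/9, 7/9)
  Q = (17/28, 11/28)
D_KL(P||Q) = 0.4442, D_KL(Q||P) = 0.4933

KL divergence is not symmetric: D_KL(P||Q) ≠ D_KL(Q||P) in general.

D_KL(P||Q) = 0.4442 bits
D_KL(Q||P) = 0.4933 bits

No, they are not equal!

This asymmetry is why KL divergence is not a true distance metric.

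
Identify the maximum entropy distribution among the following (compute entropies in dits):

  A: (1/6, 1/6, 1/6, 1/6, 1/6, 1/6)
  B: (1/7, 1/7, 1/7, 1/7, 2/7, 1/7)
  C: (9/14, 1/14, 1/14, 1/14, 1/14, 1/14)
A

For a discrete distribution over n outcomes, entropy is maximized by the uniform distribution.

Computing entropies:
H(A) = 0.7782 dits
H(B) = 0.7591 dits
H(C) = 0.5327 dits

The uniform distribution (where all probabilities equal 1/6) achieves the maximum entropy of log_10(6) = 0.7782 dits.

Distribution A has the highest entropy.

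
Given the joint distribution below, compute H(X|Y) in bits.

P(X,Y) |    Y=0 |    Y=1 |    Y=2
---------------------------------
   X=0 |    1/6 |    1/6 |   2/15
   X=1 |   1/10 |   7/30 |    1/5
0.9701 bits

Using the chain rule: H(X|Y) = H(X,Y) - H(Y)

First, compute H(X,Y) = 2.5357 bits

Marginal P(Y) = (4/15, 2/5, 1/3)
H(Y) = 1.5656 bits

H(X|Y) = H(X,Y) - H(Y) = 2.5357 - 1.5656 = 0.9701 bits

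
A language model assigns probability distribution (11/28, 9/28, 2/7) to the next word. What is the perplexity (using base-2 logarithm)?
2.9737

Perplexity is 2^H (or exp(H) for natural log).

First, H = -Σ p log p = 1.5722 bits
Perplexity = 2^1.5722 = 2.9737

Interpretation: The model's uncertainty is equivalent to choosing uniformly among 3.0 options.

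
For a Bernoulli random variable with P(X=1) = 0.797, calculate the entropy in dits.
0.2191 dits

The binary entropy function is:
H(p) = -p log(p) - (1-p) log(1-p)

H(0.797) = -0.797 × log_10(0.797) - 0.203 × log_10(0.203)
H(0.797) = 0.2191 dits

Note: Binary entropy is maximized at p=0.5 (H=1 bit) and minimized at p=0 or p=1 (H=0).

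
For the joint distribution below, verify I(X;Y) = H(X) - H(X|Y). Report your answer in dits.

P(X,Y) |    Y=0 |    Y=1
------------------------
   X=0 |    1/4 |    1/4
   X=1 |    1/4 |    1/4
I(X;Y) = 0.0000 dits

Mutual information has multiple equivalent forms:
- I(X;Y) = H(X) - H(X|Y)
- I(X;Y) = H(Y) - H(Y|X)
- I(X;Y) = H(X) + H(Y) - H(X,Y)

Computing all quantities:
H(X) = 0.3010, H(Y) = 0.3010, H(X,Y) = 0.6021
H(X|Y) = 0.3010, H(Y|X) = 0.3010

Verification:
H(X) - H(X|Y) = 0.3010 - 0.3010 = 0.0000
H(Y) - H(Y|X) = 0.3010 - 0.3010 = 0.0000
H(X) + H(Y) - H(X,Y) = 0.3010 + 0.3010 - 0.6021 = 0.0000

All forms give I(X;Y) = 0.0000 dits. ✓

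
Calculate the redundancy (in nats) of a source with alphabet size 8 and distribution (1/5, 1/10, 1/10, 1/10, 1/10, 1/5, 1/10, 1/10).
0.0541 nats

Redundancy measures how far a source is from maximum entropy:
R = H_max - H(X)

Maximum entropy for 8 symbols: H_max = log_e(8) = 2.0794 nats
Actual entropy: H(X) = 2.0253 nats
Redundancy: R = 2.0794 - 2.0253 = 0.0541 nats

This redundancy represents potential for compression: the source could be compressed by 0.0541 nats per symbol.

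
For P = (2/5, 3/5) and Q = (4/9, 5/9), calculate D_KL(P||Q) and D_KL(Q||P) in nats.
D_KL(P||Q) = 0.0040, D_KL(Q||P) = 0.0041

KL divergence is not symmetric: D_KL(P||Q) ≠ D_KL(Q||P) in general.

D_KL(P||Q) = 0.0040 nats
D_KL(Q||P) = 0.0041 nats

No, they are not equal!

This asymmetry is why KL divergence is not a true distance metric.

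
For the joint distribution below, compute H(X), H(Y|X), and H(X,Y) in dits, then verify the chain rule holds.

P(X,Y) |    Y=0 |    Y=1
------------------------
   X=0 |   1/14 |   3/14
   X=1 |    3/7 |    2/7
H(X,Y) = 0.5384, H(X) = 0.2598, H(Y|X) = 0.2786 (all in dits)

Chain rule: H(X,Y) = H(X) + H(Y|X)

Left side — joint entropy directly:
H(X,Y) = -Σ p(x,y) log p(x,y) = 0.5384 dits

Right side — compute H(Y|X) from the conditional distributions:
P(X) = (2/7, 5/7), so H(X) = 0.2598 dits
H(Y|X) = Σ_x P(X=x) · H(Y|X=x):
  P(Y|X=0) = (1/4, 3/4), H(Y|X=0) = 0.2442, weight P(X=0) = 2/7
  P(Y|X=1) = (3/5, 2/5), H(Y|X=1) = 0.2923, weight P(X=1) = 5/7
H(Y|X) = 0.2786 dits

H(X) + H(Y|X) = 0.2598 + 0.2786 = 0.5384 dits

Both sides equal 0.5384 dits. ✓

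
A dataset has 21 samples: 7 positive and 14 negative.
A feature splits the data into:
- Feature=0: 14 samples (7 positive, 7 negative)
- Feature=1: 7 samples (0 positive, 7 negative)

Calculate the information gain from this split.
0.2516 bits

Information Gain = H(Y) - H(Y|Feature)

Before split:
P(positive) = 7/21 = 0.3333
H(Y) = 0.9183 bits

After split:
Feature=0: H = 1.0000 bits (weight = 14/21)
Feature=1: H = 0.0000 bits (weight = 7/21)
H(Y|Feature) = (14/21)×1.0000 + (7/21)×0.0000 = 0.6667 bits

Information Gain = 0.9183 - 0.6667 = 0.2516 bits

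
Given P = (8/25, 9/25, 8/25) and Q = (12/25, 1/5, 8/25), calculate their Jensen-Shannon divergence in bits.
0.0283 bits

Jensen-Shannon divergence is:
JSD(P||Q) = 0.5 × D_KL(P||M) + 0.5 × D_KL(Q||M)
where M = 0.5 × (P + Q) is the mixture distribution.

M = 0.5 × (8/25, 9/25, 8/25) + 0.5 × (12/25, 1/5, 8/25) = (2/5, 7/25, 8/25)

D_KL(P||M) = 0.0275 bits
D_KL(Q||M) = 0.0292 bits

JSD(P||Q) = 0.5 × 0.0275 + 0.5 × 0.0292 = 0.0283 bits

Unlike KL divergence, JSD is symmetric and bounded: 0 ≤ JSD ≤ log(2).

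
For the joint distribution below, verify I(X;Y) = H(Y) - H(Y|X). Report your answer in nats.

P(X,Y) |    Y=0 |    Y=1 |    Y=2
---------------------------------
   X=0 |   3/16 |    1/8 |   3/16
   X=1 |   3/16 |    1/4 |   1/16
I(X;Y) = 0.0539 nats

Mutual information has multiple equivalent forms:
- I(X;Y) = H(X) - H(X|Y)
- I(X;Y) = H(Y) - H(Y|X)
- I(X;Y) = H(X) + H(Y) - H(X,Y)

Computing all quantities:
H(X) = 0.6931, H(Y) = 1.0822, H(X,Y) = 1.7214
H(X|Y) = 0.6392, H(Y|X) = 1.0283

Verification:
H(X) - H(X|Y) = 0.6931 - 0.6392 = 0.0539
H(Y) - H(Y|X) = 1.0822 - 1.0283 = 0.0539
H(X) + H(Y) - H(X,Y) = 0.6931 + 1.0822 - 1.7214 = 0.0539

All forms give I(X;Y) = 0.0539 nats. ✓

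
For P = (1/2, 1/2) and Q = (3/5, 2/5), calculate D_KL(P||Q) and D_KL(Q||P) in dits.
D_KL(P||Q) = 0.0089, D_KL(Q||P) = 0.0087

KL divergence is not symmetric: D_KL(P||Q) ≠ D_KL(Q||P) in general.

D_KL(P||Q) = 0.0089 dits
D_KL(Q||P) = 0.0087 dits

No, they are not equal!

This asymmetry is why KL divergence is not a true distance metric.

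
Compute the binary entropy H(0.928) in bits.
0.3733 bits

The binary entropy function is:
H(p) = -p log(p) - (1-p) log(1-p)

H(0.928) = -0.928 × log_2(0.928) - 0.072 × log_2(0.072)
H(0.928) = 0.3733 bits

Note: Binary entropy is maximized at p=0.5 (H=1 bit) and minimized at p=0 or p=1 (H=0).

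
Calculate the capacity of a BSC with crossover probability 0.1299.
0.4428 bits

For a binary symmetric channel (BSC) with error probability p:
Capacity C = 1 - H(p) bits per symbol

where H(p) = -p log₂(p) - (1-p) log₂(1-p) is the binary entropy function.

H(0.1299) = 0.5572 bits
C = 1 - 0.5572 = 0.4428 bits per symbol

This means we can reliably transmit up to 0.4428 bits of information per channel use.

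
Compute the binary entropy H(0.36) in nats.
0.6534 nats

The binary entropy function is:
H(p) = -p log(p) - (1-p) log(1-p)

H(0.36) = -0.36 × log_e(0.36) - 0.64 × log_e(0.64)
H(0.36) = 0.6534 nats

Note: Binary entropy is maximized at p=0.5 (H=1 bit) and minimized at p=0 or p=1 (H=0).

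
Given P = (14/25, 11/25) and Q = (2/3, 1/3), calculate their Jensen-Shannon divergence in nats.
0.0060 nats

Jensen-Shannon divergence is:
JSD(P||Q) = 0.5 × D_KL(P||M) + 0.5 × D_KL(Q||M)
where M = 0.5 × (P + Q) is the mixture distribution.

M = 0.5 × (14/25, 11/25) + 0.5 × (2/3, 1/3) = (0.613333, 0.386667)

D_KL(P||M) = 0.0059 nats
D_KL(Q||M) = 0.0061 nats

JSD(P||Q) = 0.5 × 0.0059 + 0.5 × 0.0061 = 0.0060 nats

Unlike KL divergence, JSD is symmetric and bounded: 0 ≤ JSD ≤ log(2).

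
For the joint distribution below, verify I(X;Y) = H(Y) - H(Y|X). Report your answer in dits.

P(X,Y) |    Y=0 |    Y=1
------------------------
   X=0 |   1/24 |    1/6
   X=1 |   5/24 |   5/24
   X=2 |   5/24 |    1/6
I(X;Y) = 0.0169 dits

Mutual information has multiple equivalent forms:
- I(X;Y) = H(X) - H(X|Y)
- I(X;Y) = H(Y) - H(Y|X)
- I(X;Y) = H(X) + H(Y) - H(X,Y)

Computing all quantities:
H(X) = 0.4601, H(Y) = 0.2995, H(X,Y) = 0.7427
H(X|Y) = 0.4431, H(Y|X) = 0.2826

Verification:
H(X) - H(X|Y) = 0.4601 - 0.4431 = 0.0169
H(Y) - H(Y|X) = 0.2995 - 0.2826 = 0.0169
H(X) + H(Y) - H(X,Y) = 0.4601 + 0.2995 - 0.7427 = 0.0169

All forms give I(X;Y) = 0.0169 dits. ✓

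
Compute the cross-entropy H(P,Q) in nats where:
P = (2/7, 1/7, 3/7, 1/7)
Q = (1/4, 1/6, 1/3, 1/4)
1.3209 nats

Cross-entropy: H(P,Q) = -Σ p(x) log q(x)

Alternatively: H(P,Q) = H(P) + D_KL(P||Q)
H(P) = 1.2770 nats
D_KL(P||Q) = 0.0439 nats

H(P,Q) = 1.2770 + 0.0439 = 1.3209 nats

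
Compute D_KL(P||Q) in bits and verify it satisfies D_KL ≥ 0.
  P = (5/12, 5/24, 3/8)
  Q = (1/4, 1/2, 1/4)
0.2633 bits

KL divergence satisfies the Gibbs inequality: D_KL(P||Q) ≥ 0 for all distributions P, Q.

D_KL(P||Q) = Σ p(x) log(p(x)/q(x))
Term by term:
  x=0: 5/12 × log_2[(5/12)/(1/4)] = 0.3071
  x=1: 5/24 × log_2[(5/24)/(1/2)] = -0.2631
  x=2: 3/8 × log_2[(3/8)/(1/4)] = 0.2194
D_KL(P||Q) = 0.2633 bits

D_KL(P||Q) = 0.2633 ≥ 0 ✓

This non-negativity is a fundamental property: relative entropy cannot be negative because it measures how different Q is from P.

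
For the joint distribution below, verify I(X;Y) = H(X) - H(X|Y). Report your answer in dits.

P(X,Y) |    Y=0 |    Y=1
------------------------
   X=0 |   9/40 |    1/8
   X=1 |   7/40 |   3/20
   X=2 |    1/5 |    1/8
I(X;Y) = 0.0018 dits

Mutual information has multiple equivalent forms:
- I(X;Y) = H(X) - H(X|Y)
- I(X;Y) = H(Y) - H(Y|X)
- I(X;Y) = H(X) + H(Y) - H(X,Y)

Computing all quantities:
H(X) = 0.4769, H(Y) = 0.2923, H(X,Y) = 0.7674
H(X|Y) = 0.4751, H(Y|X) = 0.2905

Verification:
H(X) - H(X|Y) = 0.4769 - 0.4751 = 0.0018
H(Y) - H(Y|X) = 0.2923 - 0.2905 = 0.0018
H(X) + H(Y) - H(X,Y) = 0.4769 + 0.2923 - 0.7674 = 0.0018

All forms give I(X;Y) = 0.0018 dits. ✓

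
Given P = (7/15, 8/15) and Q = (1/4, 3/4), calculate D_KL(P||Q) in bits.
0.1579 bits

KL divergence: D_KL(P||Q) = Σ p(x) log(p(x)/q(x))

Computing term by term:
  x=0: 7/15 × log_2[(7/15)/(1/4)] = 7/15 × 0.9005 = 0.4202
  x=1: 8/15 × log_2[(8/15)/(3/4)] = 8/15 × -0.4919 = -0.2623

D_KL(P||Q) = 0.1579 bits

Note: KL divergence is always non-negative and equals 0 iff P = Q.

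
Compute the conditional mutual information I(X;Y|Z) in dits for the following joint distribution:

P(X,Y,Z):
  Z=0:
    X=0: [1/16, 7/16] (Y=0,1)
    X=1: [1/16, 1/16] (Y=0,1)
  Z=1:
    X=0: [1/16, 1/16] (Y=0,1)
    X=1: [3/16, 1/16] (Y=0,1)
0.0214 dits

Conditional mutual information: I(X;Y|Z) = H(X|Z) + H(Y|Z) - H(X,Y|Z)

H(Z) = 0.2873
H(X,Z) = 0.5268 → H(X|Z) = 0.2395
H(Y,Z) = 0.5268 → H(Y|Z) = 0.2395
H(X,Y,Z) = 0.7449 → H(X,Y|Z) = 0.4576

I(X;Y|Z) = 0.2395 + 0.2395 - 0.4576 = 0.0214 dits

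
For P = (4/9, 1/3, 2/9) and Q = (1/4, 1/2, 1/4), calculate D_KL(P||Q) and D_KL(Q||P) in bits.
D_KL(P||Q) = 0.1362, D_KL(Q||P) = 0.1274

KL divergence is not symmetric: D_KL(P||Q) ≠ D_KL(Q||P) in general.

D_KL(P||Q) = 0.1362 bits
D_KL(Q||P) = 0.1274 bits

No, they are not equal!

This asymmetry is why KL divergence is not a true distance metric.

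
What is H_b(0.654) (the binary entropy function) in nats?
0.6449 nats

The binary entropy function is:
H(p) = -p log(p) - (1-p) log(1-p)

H(0.654) = -0.654 × log_e(0.654) - 0.346 × log_e(0.346)
H(0.654) = 0.6449 nats

Note: Binary entropy is maximized at p=0.5 (H=1 bit) and minimized at p=0 or p=1 (H=0).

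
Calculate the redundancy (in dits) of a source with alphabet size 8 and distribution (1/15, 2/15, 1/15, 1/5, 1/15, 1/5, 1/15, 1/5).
0.0534 dits

Redundancy measures how far a source is from maximum entropy:
R = H_max - H(X)

Maximum entropy for 8 symbols: H_max = log_10(8) = 0.9031 dits
Actual entropy: H(X) = 0.8497 dits
Redundancy: R = 0.9031 - 0.8497 = 0.0534 dits

This redundancy represents potential for compression: the source could be compressed by 0.0534 dits per symbol.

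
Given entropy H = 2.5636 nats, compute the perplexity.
12.9825

Perplexity is e^H (or exp(H) for natural log).

H = 2.5636 nats
Perplexity = e^2.5636 = 12.9825

Interpretation: The model's uncertainty is equivalent to choosing uniformly among 13.0 options.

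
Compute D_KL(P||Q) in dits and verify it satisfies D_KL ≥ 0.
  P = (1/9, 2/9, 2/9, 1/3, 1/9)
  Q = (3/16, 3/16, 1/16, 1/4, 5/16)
0.1053 dits

KL divergence satisfies the Gibbs inequality: D_KL(P||Q) ≥ 0 for all distributions P, Q.

D_KL(P||Q) = Σ p(x) log(p(x)/q(x))
Term by term:
  x=0: 1/9 × log_10[(1/9)/(3/16)] = -0.0252
  x=1: 2/9 × log_10[(2/9)/(3/16)] = 0.0164
  x=2: 2/9 × log_10[(2/9)/(1/16)] = 0.1224
  x=3: 1/3 × log_10[(1/3)/(1/4)] = 0.0416
  x=4: 1/9 × log_10[(1/9)/(5/16)] = -0.0499
D_KL(P||Q) = 0.1053 dits

D_KL(P||Q) = 0.1053 ≥ 0 ✓

This non-negativity is a fundamental property: relative entropy cannot be negative because it measures how different Q is from P.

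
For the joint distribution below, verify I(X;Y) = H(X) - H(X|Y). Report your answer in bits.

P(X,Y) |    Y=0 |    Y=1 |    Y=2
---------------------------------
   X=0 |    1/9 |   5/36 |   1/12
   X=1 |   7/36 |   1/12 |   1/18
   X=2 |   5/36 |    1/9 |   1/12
I(X;Y) = 0.0326 bits

Mutual information has multiple equivalent forms:
- I(X;Y) = H(X) - H(X|Y)
- I(X;Y) = H(Y) - H(Y|X)
- I(X;Y) = H(X) + H(Y) - H(X,Y)

Computing all quantities:
H(X) = 1.5850, H(Y) = 1.5305, H(X,Y) = 3.0828
H(X|Y) = 1.5523, H(Y|X) = 1.4979

Verification:
H(X) - H(X|Y) = 1.5850 - 1.5523 = 0.0326
H(Y) - H(Y|X) = 1.5305 - 1.4979 = 0.0326
H(X) + H(Y) - H(X,Y) = 1.5850 + 1.5305 - 3.0828 = 0.0326

All forms give I(X;Y) = 0.0326 bits. ✓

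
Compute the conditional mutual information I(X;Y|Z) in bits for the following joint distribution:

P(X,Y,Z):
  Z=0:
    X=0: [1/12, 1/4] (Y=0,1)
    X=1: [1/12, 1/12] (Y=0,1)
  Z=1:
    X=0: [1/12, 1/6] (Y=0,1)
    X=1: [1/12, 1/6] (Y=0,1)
0.0221 bits

Conditional mutual information: I(X;Y|Z) = H(X|Z) + H(Y|Z) - H(X,Y|Z)

H(Z) = 1.0000
H(X,Z) = 1.9591 → H(X|Z) = 0.9591
H(Y,Z) = 1.9183 → H(Y|Z) = 0.9183
H(X,Y,Z) = 2.8554 → H(X,Y|Z) = 1.8554

I(X;Y|Z) = 0.9591 + 0.9183 - 1.8554 = 0.0221 bits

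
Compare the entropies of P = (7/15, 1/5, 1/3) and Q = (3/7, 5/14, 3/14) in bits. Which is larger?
Q

Computing entropies in bits:
H(P) = 1.5058
H(Q) = 1.5306

Distribution Q has higher entropy.

Intuition: The distribution closer to uniform (more spread out) has higher entropy.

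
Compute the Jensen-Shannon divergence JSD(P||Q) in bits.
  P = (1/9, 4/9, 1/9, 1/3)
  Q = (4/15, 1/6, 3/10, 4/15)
0.1062 bits

Jensen-Shannon divergence is:
JSD(P||Q) = 0.5 × D_KL(P||M) + 0.5 × D_KL(Q||M)
where M = 0.5 × (P + Q) is the mixture distribution.

M = 0.5 × (1/9, 4/9, 1/9, 1/3) + 0.5 × (4/15, 1/6, 3/10, 4/15) = (0.188889, 11/36, 0.205556, 3/10)

D_KL(P||M) = 0.1072 bits
D_KL(Q||M) = 0.1052 bits

JSD(P||Q) = 0.5 × 0.1072 + 0.5 × 0.1052 = 0.1062 bits

Unlike KL divergence, JSD is symmetric and bounded: 0 ≤ JSD ≤ log(2).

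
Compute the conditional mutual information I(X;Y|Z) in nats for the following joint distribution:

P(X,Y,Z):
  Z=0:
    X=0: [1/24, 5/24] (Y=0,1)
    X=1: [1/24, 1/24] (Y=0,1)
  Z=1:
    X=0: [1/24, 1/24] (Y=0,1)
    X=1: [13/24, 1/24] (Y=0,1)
0.0604 nats

Conditional mutual information: I(X;Y|Z) = H(X|Z) + H(Y|Z) - H(X,Y|Z)

H(Z) = 0.6365
H(X,Z) = 1.0751 → H(X|Z) = 0.4386
H(Y,Z) = 1.0751 → H(Y|Z) = 0.4386
H(X,Y,Z) = 1.4534 → H(X,Y|Z) = 0.8169

I(X;Y|Z) = 0.4386 + 0.4386 - 0.8169 = 0.0604 nats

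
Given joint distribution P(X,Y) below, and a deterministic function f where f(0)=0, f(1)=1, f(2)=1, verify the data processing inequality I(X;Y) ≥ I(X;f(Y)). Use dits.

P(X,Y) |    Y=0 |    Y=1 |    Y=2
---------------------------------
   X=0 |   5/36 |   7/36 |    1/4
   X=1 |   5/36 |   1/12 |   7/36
I(X;Y) = 0.0054, I(X;f(Y)) = 0.0024, inequality holds: 0.0054 ≥ 0.0024

Data Processing Inequality: For any Markov chain X → Y → Z, we have I(X;Y) ≥ I(X;Z).

Here Z = f(Y) is a deterministic function of Y, forming X → Y → Z.

Original I(X;Y) = 0.0054 dits

After applying f:
P(X,Z) where Z=f(Y):
- P(X,Z=0) = P(X,Y=0)
- P(X,Z=1) = P(X,Y=1) + P(X,Y=2)

I(X;Z) = I(X;f(Y)) = 0.0024 dits

Verification: 0.0054 ≥ 0.0024 ✓

Information cannot be created by processing; the function f can only lose information about X.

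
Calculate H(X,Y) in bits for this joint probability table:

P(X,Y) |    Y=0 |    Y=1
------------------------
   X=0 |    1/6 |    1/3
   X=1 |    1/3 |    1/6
1.9183 bits

Joint entropy is H(X,Y) = -Σ_{x,y} p(x,y) log p(x,y).

Summing over all non-zero entries:
H(X,Y) = -[1/6·log_2(1/6) + 1/3·log_2(1/3) + 1/3·log_2(1/3) + 1/6·log_2(1/6)]
H(X,Y) = 1.9183 bits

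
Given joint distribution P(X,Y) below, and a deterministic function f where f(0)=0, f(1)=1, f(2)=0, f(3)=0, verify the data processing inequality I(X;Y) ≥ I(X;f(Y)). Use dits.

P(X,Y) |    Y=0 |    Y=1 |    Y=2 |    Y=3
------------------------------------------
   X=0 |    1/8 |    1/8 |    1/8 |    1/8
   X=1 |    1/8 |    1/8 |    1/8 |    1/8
I(X;Y) = 0.0000, I(X;f(Y)) = 0.0000, inequality holds: 0.0000 ≥ 0.0000

Data Processing Inequality: For any Markov chain X → Y → Z, we have I(X;Y) ≥ I(X;Z).

Here Z = f(Y) is a deterministic function of Y, forming X → Y → Z.

Original I(X;Y) = 0.0000 dits

After applying f:
P(X,Z) where Z=f(Y):
- P(X,Z=0) = P(X,Y=0) + P(X,Y=2) + P(X,Y=3)
- P(X,Z=1) = P(X,Y=1)

I(X;Z) = I(X;f(Y)) = 0.0000 dits

Verification: 0.0000 ≥ 0.0000 ✓

Information cannot be created by processing; the function f can only lose information about X.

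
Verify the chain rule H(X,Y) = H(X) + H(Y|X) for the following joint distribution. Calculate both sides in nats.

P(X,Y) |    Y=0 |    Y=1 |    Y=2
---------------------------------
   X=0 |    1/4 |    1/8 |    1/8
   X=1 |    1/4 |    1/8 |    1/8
H(X,Y) = 1.7329, H(X) = 0.6931, H(Y|X) = 1.0397 (all in nats)

Chain rule: H(X,Y) = H(X) + H(Y|X)

Left side — joint entropy directly:
H(X,Y) = -Σ p(x,y) log p(x,y) = 1.7329 nats

Right side — compute H(Y|X) from the conditional distributions:
P(X) = (1/2, 1/2), so H(X) = 0.6931 nats
H(Y|X) = Σ_x P(X=x) · H(Y|X=x):
  P(Y|X=0) = (1/2, 1/4, 1/4), H(Y|X=0) = 1.0397, weight P(X=0) = 1/2
  P(Y|X=1) = (1/2, 1/4, 1/4), H(Y|X=1) = 1.0397, weight P(X=1) = 1/2
H(Y|X) = 1.0397 nats

H(X) + H(Y|X) = 0.6931 + 1.0397 = 1.7329 nats

Both sides equal 1.7329 nats. ✓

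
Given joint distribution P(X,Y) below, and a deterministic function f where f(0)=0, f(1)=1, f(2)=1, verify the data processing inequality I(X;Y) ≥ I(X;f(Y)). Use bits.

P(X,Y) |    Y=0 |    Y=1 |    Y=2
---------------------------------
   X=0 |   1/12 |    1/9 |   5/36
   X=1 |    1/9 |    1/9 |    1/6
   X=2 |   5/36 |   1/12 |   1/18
I(X;Y) = 0.0454, I(X;f(Y)) = 0.0344, inequality holds: 0.0454 ≥ 0.0344

Data Processing Inequality: For any Markov chain X → Y → Z, we have I(X;Y) ≥ I(X;Z).

Here Z = f(Y) is a deterministic function of Y, forming X → Y → Z.

Original I(X;Y) = 0.0454 bits

After applying f:
P(X,Z) where Z=f(Y):
- P(X,Z=0) = P(X,Y=0)
- P(X,Z=1) = P(X,Y=1) + P(X,Y=2)

I(X;Z) = I(X;f(Y)) = 0.0344 bits

Verification: 0.0454 ≥ 0.0344 ✓

Information cannot be created by processing; the function f can only lose information about X.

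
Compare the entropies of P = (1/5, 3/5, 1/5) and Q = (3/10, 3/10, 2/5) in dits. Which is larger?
Q

Computing entropies in dits:
H(P) = 0.4127
H(Q) = 0.4729

Distribution Q has higher entropy.

Intuition: The distribution closer to uniform (more spread out) has higher entropy.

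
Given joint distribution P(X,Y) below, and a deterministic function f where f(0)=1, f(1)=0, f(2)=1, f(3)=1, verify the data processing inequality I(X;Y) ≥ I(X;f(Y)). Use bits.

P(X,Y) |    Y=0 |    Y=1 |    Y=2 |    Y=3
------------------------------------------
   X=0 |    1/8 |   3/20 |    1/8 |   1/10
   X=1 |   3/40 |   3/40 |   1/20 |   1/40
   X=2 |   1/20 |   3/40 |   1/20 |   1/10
I(X;Y) = 0.0388, I(X;f(Y)) = 0.0016, inequality holds: 0.0388 ≥ 0.0016

Data Processing Inequality: For any Markov chain X → Y → Z, we have I(X;Y) ≥ I(X;Z).

Here Z = f(Y) is a deterministic function of Y, forming X → Y → Z.

Original I(X;Y) = 0.0388 bits

After applying f:
P(X,Z) where Z=f(Y):
- P(X,Z=0) = P(X,Y=1)
- P(X,Z=1) = P(X,Y=0) + P(X,Y=2) + P(X,Y=3)

I(X;Z) = I(X;f(Y)) = 0.0016 bits

Verification: 0.0388 ≥ 0.0016 ✓

Information cannot be created by processing; the function f can only lose information about X.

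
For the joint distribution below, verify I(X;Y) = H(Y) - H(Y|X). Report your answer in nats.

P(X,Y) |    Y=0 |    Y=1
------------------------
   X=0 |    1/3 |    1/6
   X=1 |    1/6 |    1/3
I(X;Y) = 0.0566 nats

Mutual information has multiple equivalent forms:
- I(X;Y) = H(X) - H(X|Y)
- I(X;Y) = H(Y) - H(Y|X)
- I(X;Y) = H(X) + H(Y) - H(X,Y)

Computing all quantities:
H(X) = 0.6931, H(Y) = 0.6931, H(X,Y) = 1.3297
H(X|Y) = 0.6365, H(Y|X) = 0.6365

Verification:
H(X) - H(X|Y) = 0.6931 - 0.6365 = 0.0566
H(Y) - H(Y|X) = 0.6931 - 0.6365 = 0.0566
H(X) + H(Y) - H(X,Y) = 0.6931 + 0.6931 - 1.3297 = 0.0566

All forms give I(X;Y) = 0.0566 nats. ✓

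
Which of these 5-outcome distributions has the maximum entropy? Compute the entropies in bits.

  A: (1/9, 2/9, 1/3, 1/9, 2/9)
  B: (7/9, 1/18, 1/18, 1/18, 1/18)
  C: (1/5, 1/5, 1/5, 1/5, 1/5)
C

For a discrete distribution over n outcomes, entropy is maximized by the uniform distribution.

Computing entropies:
H(A) = 2.1972 bits
H(B) = 1.2086 bits
H(C) = 2.3219 bits

The uniform distribution (where all probabilities equal 1/5) achieves the maximum entropy of log_2(5) = 2.3219 bits.

Distribution C has the highest entropy.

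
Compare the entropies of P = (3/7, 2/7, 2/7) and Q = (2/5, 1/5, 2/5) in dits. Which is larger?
P

Computing entropies in dits:
H(P) = 0.4686
H(Q) = 0.4581

Distribution P has higher entropy.

Intuition: The distribution closer to uniform (more spread out) has higher entropy.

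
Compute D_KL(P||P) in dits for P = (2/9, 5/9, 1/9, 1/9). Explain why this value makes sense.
0.0000 dits

KL divergence satisfies the Gibbs inequality: D_KL(P||Q) ≥ 0 for all distributions P, Q.

D_KL(P||Q) = Σ p(x) log(p(x)/q(x))
Each term is p(x) × log_10(p(x)/p(x)) = p(x) × log_10(1) = 0, so the sum is 0.
D_KL(P||Q) = 0.0000 dits

When P = Q, the KL divergence is exactly 0, as there is no 'divergence' between identical distributions.

This non-negativity is a fundamental property: relative entropy cannot be negative because it measures how different Q is from P.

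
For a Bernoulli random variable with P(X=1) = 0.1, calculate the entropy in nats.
0.3251 nats

The binary entropy function is:
H(p) = -p log(p) - (1-p) log(1-p)

H(0.1) = -0.1 × log_e(0.1) - 0.9 × log_e(0.9)
H(0.1) = 0.3251 nats

Note: Binary entropy is maximized at p=0.5 (H=1 bit) and minimized at p=0 or p=1 (H=0).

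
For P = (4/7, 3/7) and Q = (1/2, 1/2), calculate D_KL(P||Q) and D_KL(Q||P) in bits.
D_KL(P||Q) = 0.0148, D_KL(Q||P) = 0.0149

KL divergence is not symmetric: D_KL(P||Q) ≠ D_KL(Q||P) in general.

D_KL(P||Q) = 0.0148 bits
D_KL(Q||P) = 0.0149 bits

No, they are not equal!

This asymmetry is why KL divergence is not a true distance metric.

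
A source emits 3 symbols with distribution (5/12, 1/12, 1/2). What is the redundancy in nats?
0.1802 nats

Redundancy measures how far a source is from maximum entropy:
R = H_max - H(X)

Maximum entropy for 3 symbols: H_max = log_e(3) = 1.0986 nats
Actual entropy: H(X) = 0.9184 nats
Redundancy: R = 1.0986 - 0.9184 = 0.1802 nats

This redundancy represents potential for compression: the source could be compressed by 0.1802 nats per symbol.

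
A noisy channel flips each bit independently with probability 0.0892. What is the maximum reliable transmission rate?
0.5662 bits

For a binary symmetric channel (BSC) with error probability p:
Capacity C = 1 - H(p) bits per symbol

where H(p) = -p log₂(p) - (1-p) log₂(1-p) is the binary entropy function.

H(0.0892) = 0.4338 bits
C = 1 - 0.4338 = 0.5662 bits per symbol

This means we can reliably transmit up to 0.5662 bits of information per channel use.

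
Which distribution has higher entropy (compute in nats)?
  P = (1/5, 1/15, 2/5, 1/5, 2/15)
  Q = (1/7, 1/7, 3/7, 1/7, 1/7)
Q

Computing entropies in nats:
H(P) = 1.4595
H(Q) = 1.4751

Distribution Q has higher entropy.

Intuition: The distribution closer to uniform (more spread out) has higher entropy.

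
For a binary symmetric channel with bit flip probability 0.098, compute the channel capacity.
0.5374 bits

For a binary symmetric channel (BSC) with error probability p:
Capacity C = 1 - H(p) bits per symbol

where H(p) = -p log₂(p) - (1-p) log₂(1-p) is the binary entropy function.

H(0.098) = 0.4626 bits
C = 1 - 0.4626 = 0.5374 bits per symbol

This means we can reliably transmit up to 0.5374 bits of information per channel use.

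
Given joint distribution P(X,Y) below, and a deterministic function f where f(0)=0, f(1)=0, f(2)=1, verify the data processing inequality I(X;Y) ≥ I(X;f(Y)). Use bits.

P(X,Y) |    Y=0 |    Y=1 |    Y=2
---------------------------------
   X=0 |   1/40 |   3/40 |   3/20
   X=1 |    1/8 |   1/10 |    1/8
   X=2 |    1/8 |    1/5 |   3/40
I(X;Y) = 0.1061, I(X;f(Y)) = 0.0837, inequality holds: 0.1061 ≥ 0.0837

Data Processing Inequality: For any Markov chain X → Y → Z, we have I(X;Y) ≥ I(X;Z).

Here Z = f(Y) is a deterministic function of Y, forming X → Y → Z.

Original I(X;Y) = 0.1061 bits

After applying f:
P(X,Z) where Z=f(Y):
- P(X,Z=0) = P(X,Y=0) + P(X,Y=1)
- P(X,Z=1) = P(X,Y=2)

I(X;Z) = I(X;f(Y)) = 0.0837 bits

Verification: 0.1061 ≥ 0.0837 ✓

Information cannot be created by processing; the function f can only lose information about X.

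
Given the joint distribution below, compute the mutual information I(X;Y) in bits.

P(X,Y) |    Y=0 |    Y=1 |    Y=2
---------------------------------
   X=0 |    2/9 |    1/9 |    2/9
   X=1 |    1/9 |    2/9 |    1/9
0.0728 bits

Mutual information: I(X;Y) = H(X) + H(Y) - H(X,Y)

Marginals:
P(X) = (5/9, 4/9), H(X) = 0.9911 bits
P(Y) = (1/3, 1/3, 1/3), H(Y) = 1.5850 bits

Joint entropy: H(X,Y) = 2.5033 bits

I(X;Y) = 0.9911 + 1.5850 - 2.5033 = 0.0728 bits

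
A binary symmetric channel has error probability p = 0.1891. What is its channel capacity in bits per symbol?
0.3004 bits

For a binary symmetric channel (BSC) with error probability p:
Capacity C = 1 - H(p) bits per symbol

where H(p) = -p log₂(p) - (1-p) log₂(1-p) is the binary entropy function.

H(0.1891) = 0.6996 bits
C = 1 - 0.6996 = 0.3004 bits per symbol

This means we can reliably transmit up to 0.3004 bits of information per channel use.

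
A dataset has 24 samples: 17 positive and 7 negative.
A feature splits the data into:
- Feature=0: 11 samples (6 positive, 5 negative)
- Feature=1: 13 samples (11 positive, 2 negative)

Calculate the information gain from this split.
0.0798 bits

Information Gain = H(Y) - H(Y|Feature)

Before split:
P(positive) = 17/24 = 0.7083
H(Y) = 0.8709 bits

After split:
Feature=0: H = 0.9940 bits (weight = 11/24)
Feature=1: H = 0.6194 bits (weight = 13/24)
H(Y|Feature) = (11/24)×0.9940 + (13/24)×0.6194 = 0.7911 bits

Information Gain = 0.8709 - 0.7911 = 0.0798 bits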